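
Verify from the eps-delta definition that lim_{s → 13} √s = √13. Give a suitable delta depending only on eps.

Suppose eps > 0. We want delta > 0 such that 0 < |s − 13| < delta implies |√s − √13| < eps.
Multiplying by the conjugate, |√s − √13| = |s − 13|/(√s + √13).
Restrict delta ≤ 13 so that |s − 13| < 13 forces s > 0, and then √s + √13 > √13.
Hence |√s − √13| < |s − 13|/√13, which is < eps once |s − 13| < √13·eps.
Take delta = min(13, √13·eps). If 0 < |s − 13| < delta then s > 0 and |√s − √13| < |s − 13|/√13 < eps.

delta = min(13, √13·eps)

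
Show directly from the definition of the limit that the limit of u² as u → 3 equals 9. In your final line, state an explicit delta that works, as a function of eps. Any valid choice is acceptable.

delta = min(2, eps/8)

Let eps > 0 be given. We seek delta > 0 with 0 < |u − 3| < delta ⇒ |u² − 9| < eps.
Factor: u² − 9 = (u − 3)(u + 3), so |u² − 9| = |u − 3|·|u + 3|.
Restrict delta ≤ 2. Then |u − 3| < 2 gives |u| < 5, so by the triangle inequality |u + 3| ≤ 5 + 3 = 8.
Hence |u² − 9| ≤ 8|u − 3|, which is < eps once |u − 3| < eps/8.
Take delta = min(2, eps/8). If 0 < |u − 3| < delta then both bounds hold and |u² − 9| ≤ 8|u − 3| < 8·(eps/8) = eps.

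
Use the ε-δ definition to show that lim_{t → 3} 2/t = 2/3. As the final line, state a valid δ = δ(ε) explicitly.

Let ε > 0. We seek δ > 0 such that 0 < |t − 3| < δ implies |2/t − (2/3)| < ε.
|2/t − (2/3)| = 2·|3 − t|/(3·|t|) = 2|t − 3|/(3|t|).
Restrict δ ≤ 3/2. Then |t − 3| < 3/2 gives |t| > 3/2, so 3|t| > 9/2.
Then |2/t − (2/3)| < 2|t − 3|/(9/2), which is < ε when |t − 3| < (9/4)ε.
Take δ = min(3/2, (9/4)ε). Then 0 < |t − 3| < δ gives both |t − 3| < 3/2 and |t − 3| < (9/4)ε, so |2/t − (2/3)| < ε.

δ = min(3/2, (9/4)ε)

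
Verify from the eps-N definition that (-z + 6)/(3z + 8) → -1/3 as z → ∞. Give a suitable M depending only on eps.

Let eps > 0. We seek M > 0 such that z > M implies |(-z + 6)/(3z + 8) + 1/3| < eps.
(-z + 6)/(3z + 8) + 1/3 = (3(-z + 6) − (-1)(3z + 8)) / (3(3z + 8)) = 26/(3(3z + 8)).
For z > 0 we have 3z + 8 > 3z, so |(-z + 6)/(3z + 8) + 1/3| = 26/(3(3z + 8)) < 26/(3·3z) = (26/9)/z.
Thus |(-z + 6)/(3z + 8) + 1/3| < eps whenever z > (26/9)/eps.
Take M = (26/9)/eps. If z > M then |(-z + 6)/(3z + 8) + 1/3| < (26/9)/z < eps.

M = (26/9)/eps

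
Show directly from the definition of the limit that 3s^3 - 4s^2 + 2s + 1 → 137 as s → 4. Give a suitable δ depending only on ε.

Let ε > 0 be given. We want δ > 0 such that 0 < |s − 4| < δ implies |(3s^3 - 4s^2 + 2s + 1) − 137| < ε.
(3s^3 - 4s^2 + 2s + 1) − 137 = 3s^3 - 4s^2 + 2s - 136 = (s − 4)(3s^2 + 8s + 34).
So |(3s^3 - 4s^2 + 2s + 1) − 137| = |s − 4|·|3s^2 + 8s + 34|.
Require δ ≤ 1. Then |s − 4| < 1 gives |s| < 5, and by the triangle inequality |3s^2 + 8s + 34| ≤ 3·5^2 + 8·5 + 34 = 149.
Hence |(3s^3 - 4s^2 + 2s + 1) − 137| ≤ 149|s − 4| < ε provided |s − 4| < ε/149.
Take δ = min(1, ε/149). Then 0 < |s − 4| < δ gives both |s − 4| < 1 and |s − 4| < ε/149, so |(3s^3 - 4s^2 + 2s + 1) − 137| < ε.

δ = min(1, ε/149)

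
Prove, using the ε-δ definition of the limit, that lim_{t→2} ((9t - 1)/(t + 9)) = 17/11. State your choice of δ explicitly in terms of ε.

Let ε > 0. We want δ > 0 with 0 < |t − 2| < δ ⇒ |(9t - 1)/(t + 9) − (17/11)| < ε.
Combining over a common denominator, (9t - 1)/(t + 9) − (17/11) = [(9t - 1)·11 − 17·(t + 9)] / [11·(t + 9)] = 82(t − 2) / (11(t + 9)).
So |(9t - 1)/(t + 9) − (17/11)| = 82|t − 2| / (11·|t + 9|).
Restrict δ ≤ 11/2. Then |t − 2| < 11/2 gives |t + 9| = |(t − 2) + 11| ≥ 11 − 11/2 = 11/2.
Hence |(9t - 1)/(t + 9) − (17/11)| < 82|t − 2|/(11·(11/2)) = (164/121)|t − 2|, which is < ε once |t − 2| < (121/164)ε.
Take δ = min(11/2, (121/164)ε). Then 0 < |t − 2| < δ forces both bounds, so |(9t - 1)/(t + 9) − (17/11)| < ε.

δ = min(11/2, (121/164)ε)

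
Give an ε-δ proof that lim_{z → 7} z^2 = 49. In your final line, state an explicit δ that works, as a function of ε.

δ = min(1, ε/15)

Let ε > 0. We seek δ > 0 with 0 < |z − 7| < δ ⇒ |z^2 − 49| < ε.
Factor: z^2 − 49 = (z − 7)(z + 7), so |z^2 − 49| = |z − 7|·|z + 7|.
Impose δ ≤ 1 so that |z| < 8; then |z + 7| ≤ 15.
Hence |z^2 − 49| ≤ 15|z − 7|, which is < ε once |z − 7| < ε/15.
Take δ = min(1, ε/15). If 0 < |z − 7| < δ then both bounds hold and |z^2 − 49| ≤ 15|z − 7| < 15·(ε/15) = ε.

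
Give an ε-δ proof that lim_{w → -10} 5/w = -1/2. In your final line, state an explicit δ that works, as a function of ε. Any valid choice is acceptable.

Let ε > 0 be given. We seek δ > 0 such that 0 < |w + 10| < δ implies |5/w + 1/2| < ε.
|5/w + 1/2| = 5·|-10 − w|/(10·|w|) = 5|w + 10|/(10|w|).
Require δ ≤ 5 so that |w| > 10 − 5 = 5, hence 10|w| > 50.
Then |5/w + 1/2| < 5|w + 10|/50, which is < ε when |w + 10| < 10ε.
Take δ = min(5, 10ε). Then 0 < |w + 10| < δ gives both |w + 10| < 5 and |w + 10| < 10ε, so |5/w + 1/2| < ε.

δ = min(5, 10ε)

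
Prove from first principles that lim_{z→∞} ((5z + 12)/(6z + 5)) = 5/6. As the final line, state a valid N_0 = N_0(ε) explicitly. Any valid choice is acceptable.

N_0 = (47/36)/ε

Let ε > 0 be given. We seek N_0 > 0 such that z > N_0 implies |(5z + 12)/(6z + 5) − (5/6)| < ε.
(5z + 12)/(6z + 5) − (5/6) = (6(5z + 12) − 5(6z + 5)) / (6(6z + 5)) = 47/(6(6z + 5)).
For z > 0 we have 6z + 5 > 6z, so |(5z + 12)/(6z + 5) − (5/6)| = 47/(6(6z + 5)) < 47/(6·6z) = (47/36)/z.
Thus |(5z + 12)/(6z + 5) − (5/6)| < ε whenever z > (47/36)/ε.
Take N_0 = (47/36)/ε. If z > N_0 then |(5z + 12)/(6z + 5) − (5/6)| < (47/36)/z < ε.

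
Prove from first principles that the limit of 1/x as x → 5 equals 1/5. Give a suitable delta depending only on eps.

Let eps > 0. We seek delta > 0 such that 0 < |x − 5| < delta implies |1/x − (1/5)| < eps.
|1/x − (1/5)| = |5 − x|/(5·|x|) = |x − 5|/(5|x|).
Require delta ≤ 5/2 so that |x| > 5 − 5/2 = 5/2, hence 5|x| > 25/2.
Then |1/x − (1/5)| < |x − 5|/(25/2), which is < eps when |x − 5| < (25/2)eps.
Take delta = min(5/2, (25/2)eps). Then 0 < |x − 5| < delta gives both |x − 5| < 5/2 and |x − 5| < (25/2)eps, so |1/x − (1/5)| < eps.

delta = min(5/2, (25/2)eps)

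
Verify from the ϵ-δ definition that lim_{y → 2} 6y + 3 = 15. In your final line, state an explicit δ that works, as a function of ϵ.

δ = ϵ/6

Fix ϵ > 0. We need δ > 0 so that 0 < |y − 2| < δ implies |(6y + 3) − 15| < ϵ.
|(6y + 3) − 15| = |6y - 12| = 6|y − 2|.
So 6|y − 2| < ϵ exactly when |y − 2| < ϵ/6.
Take δ = ϵ/6. If 0 < |y − 2| < δ then |(6y + 3) − 15| = 6|y − 2| < 6·(ϵ/6) = ϵ.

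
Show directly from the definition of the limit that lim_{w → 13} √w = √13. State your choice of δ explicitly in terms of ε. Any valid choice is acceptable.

Let ε > 0 be given. We want δ > 0 such that 0 < |w − 13| < δ implies |√w − √13| < ε.
Multiplying by the conjugate, |√w − √13| = |w − 13|/(√w + √13).
Restrict δ ≤ 13 so that |w − 13| < 13 forces w > 0, and then √w + √13 > √13.
Hence |√w − √13| < |w − 13|/√13, which is < ε once |w − 13| < √13·ε.
Take δ = min(13, √13·ε). If 0 < |w − 13| < δ then w > 0 and |√w − √13| < |w − 13|/√13 < ε.

δ = min(13, √13·ε)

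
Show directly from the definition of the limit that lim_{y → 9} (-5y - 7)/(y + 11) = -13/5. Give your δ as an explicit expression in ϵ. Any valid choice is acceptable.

δ = min(10, (25/6)ϵ)

Let ϵ > 0. We want δ > 0 with 0 < |y − 9| < δ ⇒ |(-5y - 7)/(y + 11) + 13/5| < ϵ.
Combining over a common denominator, (-5y - 7)/(y + 11) + 13/5 = [(-5y - 7)·20 − (-52)·(y + 11)] / [20·(y + 11)] = -48(y − 9) / (20(y + 11)).
So |(-5y - 7)/(y + 11) + 13/5| = 48|y − 9| / (20·|y + 11|).
Require δ ≤ 10, so |y + 11| ≥ |20| − |y − 9| > 20 − 10 = 10.
Hence |(-5y - 7)/(y + 11) + 13/5| < 48|y − 9|/(20·10) = (6/25)|y − 9|, which is < ϵ once |y − 9| < (25/6)ϵ.
Take δ = min(10, (25/6)ϵ). Then 0 < |y − 9| < δ forces both bounds, so |(-5y - 7)/(y + 11) + 13/5| < ϵ.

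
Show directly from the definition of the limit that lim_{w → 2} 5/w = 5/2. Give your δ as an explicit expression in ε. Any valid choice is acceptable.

Suppose ε > 0. We seek δ > 0 such that 0 < |w − 2| < δ implies |5/w − (5/2)| < ε.
|5/w − (5/2)| = 5·|2 − w|/(2·|w|) = 5|w − 2|/(2|w|).
Require δ ≤ 1 so that |w| > 2 − 1 = 1, hence 2|w| > 2.
Then |5/w − (5/2)| < 5|w − 2|/2, which is < ε when |w − 2| < (2/5)ε.
Take δ = min(1, (2/5)ε). Then 0 < |w − 2| < δ gives both |w − 2| < 1 and |w − 2| < (2/5)ε, so |5/w − (5/2)| < ε.

δ = min(1, (2/5)ε)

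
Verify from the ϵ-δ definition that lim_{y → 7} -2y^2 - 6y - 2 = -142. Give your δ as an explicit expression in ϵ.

Fix ϵ > 0. We want δ > 0 such that 0 < |y − 7| < δ implies |(-2y^2 - 6y - 2) + 142| < ϵ.
(-2y^2 - 6y - 2) + 142 = -2y^2 - 6y + 140 = (y − 7)(-2y - 20).
So |(-2y^2 - 6y - 2) + 142| = |y − 7|·|-2y - 20|.
Assume first that |y − 7| < 2, so |y| < 9. Then |-2y - 20| ≤ 2·9 + 20 = 38.
Hence |(-2y^2 - 6y - 2) + 142| ≤ 38|y − 7| < ϵ provided |y − 7| < ϵ/38.
Take δ = min(2, ϵ/38). Then 0 < |y − 7| < δ gives both |y − 7| < 2 and |y − 7| < ϵ/38, so |(-2y^2 - 6y - 2) + 142| < ϵ.

δ = min(2, ϵ/38)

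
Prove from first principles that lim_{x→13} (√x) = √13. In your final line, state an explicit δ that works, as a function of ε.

Let ε > 0. We want δ > 0 such that 0 < |x − 13| < δ implies |√x − √13| < ε.
Multiplying by the conjugate, |√x − √13| = |x − 13|/(√x + √13).
Restrict δ ≤ 13 so that |x − 13| < 13 forces x > 0, and then √x + √13 > √13.
Hence |√x − √13| < |x − 13|/√13, which is < ε once |x − 13| < √13·ε.
Take δ = min(13, √13·ε). If 0 < |x − 13| < δ then x > 0 and |√x − √13| < |x − 13|/√13 < ε.

δ = min(13, √13·ε)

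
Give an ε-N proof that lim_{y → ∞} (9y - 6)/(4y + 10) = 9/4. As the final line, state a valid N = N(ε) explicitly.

Let ε > 0 be given. We seek N > 0 such that y > N implies |(9y - 6)/(4y + 10) − (9/4)| < ε.
(9y - 6)/(4y + 10) − (9/4) = (4(9y - 6) − 9(4y + 10)) / (4(4y + 10)) = -114/(4(4y + 10)).
For y > 0 we have 4y + 10 > 4y, so |(9y - 6)/(4y + 10) − (9/4)| = 114/(4(4y + 10)) < 114/(4·4y) = (57/8)/y.
Thus |(9y - 6)/(4y + 10) − (9/4)| < ε whenever y > (57/8)/ε.
Take N = (57/8)/ε. If y > N then |(9y - 6)/(4y + 10) − (9/4)| < (57/8)/y < ε.

N = (57/8)/ε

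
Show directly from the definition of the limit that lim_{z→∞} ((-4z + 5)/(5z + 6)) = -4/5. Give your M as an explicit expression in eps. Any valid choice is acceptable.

M = (49/25)/eps

Let eps > 0 be given. We seek M > 0 such that z > M implies |(-4z + 5)/(5z + 6) + 4/5| < eps.
(-4z + 5)/(5z + 6) + 4/5 = (5(-4z + 5) − (-4)(5z + 6)) / (5(5z + 6)) = 49/(5(5z + 6)).
For z > 0 we have 5z + 6 > 5z, so |(-4z + 5)/(5z + 6) + 4/5| = 49/(5(5z + 6)) < 49/(5·5z) = (49/25)/z.
Thus |(-4z + 5)/(5z + 6) + 4/5| < eps whenever z > (49/25)/eps.
Take M = (49/25)/eps. If z > M then |(-4z + 5)/(5z + 6) + 4/5| < (49/25)/z < eps.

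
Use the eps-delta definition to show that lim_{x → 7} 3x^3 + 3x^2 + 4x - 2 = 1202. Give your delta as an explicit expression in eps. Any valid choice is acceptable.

delta = min(1, eps/556)

Let eps > 0. We want delta > 0 such that 0 < |x − 7| < delta implies |(3x^3 + 3x^2 + 4x - 2) − 1202| < eps.
(3x^3 + 3x^2 + 4x - 2) − 1202 = 3x^3 + 3x^2 + 4x - 1204 = (x − 7)(3x^2 + 24x + 172).
So |(3x^3 + 3x^2 + 4x - 2) − 1202| = |x − 7|·|3x^2 + 24x + 172|.
Require delta ≤ 1. Then |x − 7| < 1 gives |x| < 8, and by the triangle inequality |3x^2 + 24x + 172| ≤ 3·8^2 + 24·8 + 172 = 556.
Hence |(3x^3 + 3x^2 + 4x - 2) − 1202| ≤ 556|x − 7| < eps provided |x − 7| < eps/556.
Choosing delta = min(1, eps/556) ensures both conditions, hence |(3x^3 + 3x^2 + 4x - 2) − 1202| < eps.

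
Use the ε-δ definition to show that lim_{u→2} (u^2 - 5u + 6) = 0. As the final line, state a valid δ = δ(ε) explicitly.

Let ε > 0. We want δ > 0 such that 0 < |u − 2| < δ implies |(u^2 - 5u + 6)| < ε.
(u^2 - 5u + 6) = u^2 - 5u + 6 = (u − 2)(u - 3).
So |(u^2 - 5u + 6)| = |u − 2|·|u - 3|.
Require δ ≤ 1. Then |u − 2| < 1 gives |u| < 3, and by the triangle inequality |u - 3| ≤ 3 + 3 = 6.
Hence |(u^2 - 5u + 6)| ≤ 6|u − 2| < ε provided |u − 2| < ε/6.
Take δ = min(1, ε/6). Then 0 < |u − 2| < δ gives both |u − 2| < 1 and |u − 2| < ε/6, so |(u^2 - 5u + 6)| < ε.

δ = min(1, ε/6)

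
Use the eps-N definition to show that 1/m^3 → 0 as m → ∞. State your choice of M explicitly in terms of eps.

M = (1/eps)^{1/3}

Suppose eps > 0. For m ≥ 1, |1/m^3 − 0| = 1/m^3.
1/m^3 < eps ⇔ m^3 > 1/eps ⇔ m > (1/eps)^{1/3}.
Take M = (1/eps)^{1/3}. Then m > M implies 1/m^3 < eps.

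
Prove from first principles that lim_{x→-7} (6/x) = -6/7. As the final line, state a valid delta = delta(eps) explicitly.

delta = min(7/2, (49/12)eps)

Suppose eps > 0. We seek delta > 0 such that 0 < |x + 7| < delta implies |6/x + 6/7| < eps.
|6/x + 6/7| = 6·|-7 − x|/(7·|x|) = 6|x + 7|/(7|x|).
Restrict delta ≤ 7/2. Then |x + 7| < 7/2 gives |x| > 7/2, so 7|x| > 49/2.
Then |6/x + 6/7| < 6|x + 7|/(49/2), which is < eps when |x + 7| < (49/12)eps.
Take delta = min(7/2, (49/12)eps). Then 0 < |x + 7| < delta gives both |x + 7| < 7/2 and |x + 7| < (49/12)eps, so |6/x + 6/7| < eps.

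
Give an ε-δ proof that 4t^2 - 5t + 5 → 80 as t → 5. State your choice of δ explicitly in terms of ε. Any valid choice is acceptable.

δ = min(2, ε/43)

Let ε > 0 be given. We want δ > 0 such that 0 < |t − 5| < δ implies |(4t^2 - 5t + 5) − 80| < ε.
(4t^2 - 5t + 5) − 80 = 4t^2 - 5t - 75 = (t − 5)(4t + 15).
So |(4t^2 - 5t + 5) − 80| = |t − 5|·|4t + 15|.
Require δ ≤ 2. Then |t − 5| < 2 gives |t| < 7, and by the triangle inequality |4t + 15| ≤ 4·7 + 15 = 43.
Hence |(4t^2 - 5t + 5) − 80| ≤ 43|t − 5| < ε provided |t − 5| < ε/43.
Choosing δ = min(2, ε/43) ensures both conditions, hence |(4t^2 - 5t + 5) − 80| < ε.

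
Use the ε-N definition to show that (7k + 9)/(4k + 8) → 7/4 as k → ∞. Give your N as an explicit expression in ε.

N = (5/4)/ε

Fix ε > 0. For k ≥ 1, |(7k + 9)/(4k + 8) − (7/4)| = |-20|/(4(4k + 8)) = 20/(4(4k + 8)).
Since 4k + 8 ≥ 4k for k ≥ 1, this is ≤ 20/(4·4k) = (5/4)/k.
So |(7k + 9)/(4k + 8) − (7/4)| < ε whenever k > (5/4)/ε.
Take N = (5/4)/ε. If k > N then |(7k + 9)/(4k + 8) − (7/4)| ≤ (5/4)/k < ε.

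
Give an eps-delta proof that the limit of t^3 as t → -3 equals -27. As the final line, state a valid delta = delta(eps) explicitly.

Let eps > 0. We seek delta > 0 with 0 < |t + 3| < delta ⇒ |t^3 + 27| < eps.
Factor: t^3 + 27 = (t + 3)(t^2 - 3t + 9), so |t^3 + 27| = |t + 3|·|t^2 - 3t + 9|.
Impose delta ≤ 1 so that |t| < 4; then |t^2 - 3t + 9| ≤ 37.
Hence |t^3 + 27| ≤ 37|t + 3|, which is < eps once |t + 3| < eps/37.
Take delta = min(1, eps/37). If 0 < |t + 3| < delta then both bounds hold and |t^3 + 27| ≤ 37|t + 3| < 37·(eps/37) = eps.

delta = min(1, eps/37)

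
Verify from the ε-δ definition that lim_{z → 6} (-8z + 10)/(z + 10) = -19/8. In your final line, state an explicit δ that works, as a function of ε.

Let ε > 0 be given. We want δ > 0 with 0 < |z − 6| < δ ⇒ |(-8z + 10)/(z + 10) + 19/8| < ε.
Combining over a common denominator, (-8z + 10)/(z + 10) + 19/8 = [(-8z + 10)·16 − (-38)·(z + 10)] / [16·(z + 10)] = -90(z − 6) / (16(z + 10)).
So |(-8z + 10)/(z + 10) + 19/8| = 90|z − 6| / (16·|z + 10|).
Restrict δ ≤ 8. Then |z − 6| < 8 gives |z + 10| = |(z − 6) + 16| ≥ 16 − 8 = 8.
Hence |(-8z + 10)/(z + 10) + 19/8| < 90|z − 6|/(16·8) = (45/64)|z − 6|, which is < ε once |z − 6| < (64/45)ε.
Take δ = min(8, (64/45)ε). Then 0 < |z − 6| < δ forces both bounds, so |(-8z + 10)/(z + 10) + 19/8| < ε.

δ = min(8, (64/45)ε)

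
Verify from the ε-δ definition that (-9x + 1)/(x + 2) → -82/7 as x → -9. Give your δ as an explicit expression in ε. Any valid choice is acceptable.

δ = min(7/2, (49/38)ε)

Let ε > 0. We want δ > 0 with 0 < |x + 9| < δ ⇒ |(-9x + 1)/(x + 2) + 82/7| < ε.
Combining over a common denominator, (-9x + 1)/(x + 2) + 82/7 = [(-9x + 1)·(-7) − 82·(x + 2)] / [(-7)·(x + 2)] = -19(x + 9) / ((-7)(x + 2)).
So |(-9x + 1)/(x + 2) + 82/7| = 19|x + 9| / (7·|x + 2|).
Restrict δ ≤ 7/2. Then |x + 9| < 7/2 gives |x + 2| = |(x + 9) + (-7)| ≥ 7 − 7/2 = 7/2.
Hence |(-9x + 1)/(x + 2) + 82/7| < 19|x + 9|/(7·(7/2)) = (38/49)|x + 9|, which is < ε once |x + 9| < (49/38)ε.
Take δ = min(7/2, (49/38)ε). Then 0 < |x + 9| < δ forces both bounds, so |(-9x + 1)/(x + 2) + 82/7| < ε.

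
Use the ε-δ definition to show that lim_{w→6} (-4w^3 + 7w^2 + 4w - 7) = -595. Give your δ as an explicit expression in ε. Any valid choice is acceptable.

δ = min(1, ε/413)

Let ε > 0. We want δ > 0 such that 0 < |w − 6| < δ implies |(-4w^3 + 7w^2 + 4w - 7) + 595| < ε.
(-4w^3 + 7w^2 + 4w - 7) + 595 = -4w^3 + 7w^2 + 4w + 588 = (w − 6)(-4w^2 - 17w - 98).
So |(-4w^3 + 7w^2 + 4w - 7) + 595| = |w − 6|·|-4w^2 - 17w - 98|.
Require δ ≤ 1. Then |w − 6| < 1 gives |w| < 7, and by the triangle inequality |-4w^2 - 17w - 98| ≤ 4·7^2 + 17·7 + 98 = 413.
Hence |(-4w^3 + 7w^2 + 4w - 7) + 595| ≤ 413|w − 6| < ε provided |w − 6| < ε/413.
Take δ = min(1, ε/413). Then 0 < |w − 6| < δ gives both |w − 6| < 1 and |w − 6| < ε/413, so |(-4w^3 + 7w^2 + 4w - 7) + 595| < ε.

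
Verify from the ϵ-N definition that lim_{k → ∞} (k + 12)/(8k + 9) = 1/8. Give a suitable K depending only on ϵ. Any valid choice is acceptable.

K = (87/64)/ϵ

Let ϵ > 0. For k ≥ 1, |(k + 12)/(8k + 9) − (1/8)| = |87|/(8(8k + 9)) = 87/(8(8k + 9)).
Since 8k + 9 ≥ 8k for k ≥ 1, this is ≤ 87/(8·8k) = (87/64)/k.
So |(k + 12)/(8k + 9) − (1/8)| < ϵ whenever k > (87/64)/ϵ.
Take K = (87/64)/ϵ. If k > K then |(k + 12)/(8k + 9) − (1/8)| ≤ (87/64)/k < ϵ.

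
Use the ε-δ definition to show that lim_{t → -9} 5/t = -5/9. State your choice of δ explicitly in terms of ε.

Fix ε > 0. We seek δ > 0 such that 0 < |t + 9| < δ implies |5/t + 5/9| < ε.
|5/t + 5/9| = 5·|-9 − t|/(9·|t|) = 5|t + 9|/(9|t|).
Restrict δ ≤ 9/2. Then |t + 9| < 9/2 gives |t| > 9/2, so 9|t| > 81/2.
Then |5/t + 5/9| < 5|t + 9|/(81/2), which is < ε when |t + 9| < (81/10)ε.
Take δ = min(9/2, (81/10)ε). Then 0 < |t + 9| < δ gives both |t + 9| < 9/2 and |t + 9| < (81/10)ε, so |5/t + 5/9| < ε.

δ = min(9/2, (81/10)ε)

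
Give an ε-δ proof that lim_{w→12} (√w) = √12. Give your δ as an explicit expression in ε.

δ = min(12, √12·ε)

Let ε > 0. We want δ > 0 such that 0 < |w − 12| < δ implies |√w − √12| < ε.
Multiplying by the conjugate, |√w − √12| = |w − 12|/(√w + √12).
Restrict δ ≤ 12 so that |w − 12| < 12 forces w > 0, and then √w + √12 > √12.
Hence |√w − √12| < |w − 12|/√12, which is < ε once |w − 12| < √12·ε.
Take δ = min(12, √12·ε). If 0 < |w − 12| < δ then w > 0 and |√w − √12| < |w − 12|/√12 < ε.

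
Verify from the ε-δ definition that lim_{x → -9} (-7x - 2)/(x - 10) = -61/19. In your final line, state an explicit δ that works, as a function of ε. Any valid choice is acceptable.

δ = min(19/2, (361/144)ε)

Fix ε > 0. We want δ > 0 with 0 < |x + 9| < δ ⇒ |(-7x - 2)/(x - 10) + 61/19| < ε.
Combining over a common denominator, (-7x - 2)/(x - 10) + 61/19 = [(-7x - 2)·(-19) − 61·(x - 10)] / [(-19)·(x - 10)] = 72(x + 9) / ((-19)(x - 10)).
So |(-7x - 2)/(x - 10) + 61/19| = 72|x + 9| / (19·|x − 10|).
Require δ ≤ 19/2, so |x − 10| ≥ |-19| − |x + 9| > 19 − 19/2 = 19/2.
Hence |(-7x - 2)/(x - 10) + 61/19| < 72|x + 9|/(19·(19/2)) = (144/361)|x + 9|, which is < ε once |x + 9| < (361/144)ε.
Take δ = min(19/2, (361/144)ε). Then 0 < |x + 9| < δ forces both bounds, so |(-7x - 2)/(x - 10) + 61/19| < ε.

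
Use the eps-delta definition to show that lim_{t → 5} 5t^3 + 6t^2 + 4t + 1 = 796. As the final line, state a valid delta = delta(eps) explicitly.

Let eps > 0 be given. We want delta > 0 such that 0 < |t − 5| < delta implies |(5t^3 + 6t^2 + 4t + 1) − 796| < eps.
(5t^3 + 6t^2 + 4t + 1) − 796 = 5t^3 + 6t^2 + 4t - 795 = (t − 5)(5t^2 + 31t + 159).
So |(5t^3 + 6t^2 + 4t + 1) − 796| = |t − 5|·|5t^2 + 31t + 159|.
Assume first that |t − 5| < 1, so |t| < 6. Then |5t^2 + 31t + 159| ≤ 5·6^2 + 31·6 + 159 = 525.
Hence |(5t^3 + 6t^2 + 4t + 1) − 796| ≤ 525|t − 5| < eps provided |t − 5| < eps/525.
Choosing delta = min(1, eps/525) ensures both conditions, hence |(5t^3 + 6t^2 + 4t + 1) − 796| < eps.

delta = min(1, eps/525)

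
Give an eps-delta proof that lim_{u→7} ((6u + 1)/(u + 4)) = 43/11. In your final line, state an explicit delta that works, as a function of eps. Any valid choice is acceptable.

delta = min(11/2, (121/46)eps)

Fix eps > 0. We want delta > 0 with 0 < |u − 7| < delta ⇒ |(6u + 1)/(u + 4) − (43/11)| < eps.
Combining over a common denominator, (6u + 1)/(u + 4) − (43/11) = [(6u + 1)·11 − 43·(u + 4)] / [11·(u + 4)] = 23(u − 7) / (11(u + 4)).
So |(6u + 1)/(u + 4) − (43/11)| = 23|u − 7| / (11·|u + 4|).
Restrict delta ≤ 11/2. Then |u − 7| < 11/2 gives |u + 4| = |(u − 7) + 11| ≥ 11 − 11/2 = 11/2.
Hence |(6u + 1)/(u + 4) − (43/11)| < 23|u − 7|/(11·(11/2)) = (46/121)|u − 7|, which is < eps once |u − 7| < (121/46)eps.
Take delta = min(11/2, (121/46)eps). Then 0 < |u − 7| < delta forces both bounds, so |(6u + 1)/(u + 4) − (43/11)| < eps.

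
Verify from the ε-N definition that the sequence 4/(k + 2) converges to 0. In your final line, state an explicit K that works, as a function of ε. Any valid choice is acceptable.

K = 4/ε

Let ε > 0. For k ≥ 1, |4/(k + 2) − 0| = 4/(k + 2) ≤ 4/k.
We need 4/k < ε, i.e. k > 4/ε.
Take K = 4/ε. If k > K then |4/(k + 2)| ≤ 4/k < ε.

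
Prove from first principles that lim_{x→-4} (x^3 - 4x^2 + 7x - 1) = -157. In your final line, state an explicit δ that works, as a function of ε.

Let ε > 0 be given. We want δ > 0 such that 0 < |x + 4| < δ implies |(x^3 - 4x^2 + 7x - 1) + 157| < ε.
(x^3 - 4x^2 + 7x - 1) + 157 = x^3 - 4x^2 + 7x + 156 = (x + 4)(x^2 - 8x + 39).
So |(x^3 - 4x^2 + 7x - 1) + 157| = |x + 4|·|x^2 - 8x + 39|.
Require δ ≤ 1. Then |x + 4| < 1 gives |x| < 5, and by the triangle inequality |x^2 - 8x + 39| ≤ 5^2 + 8·5 + 39 = 104.
Hence |(x^3 - 4x^2 + 7x - 1) + 157| ≤ 104|x + 4| < ε provided |x + 4| < ε/104.
Choosing δ = min(1, ε/104) ensures both conditions, hence |(x^3 - 4x^2 + 7x - 1) + 157| < ε.

δ = min(1, ε/104)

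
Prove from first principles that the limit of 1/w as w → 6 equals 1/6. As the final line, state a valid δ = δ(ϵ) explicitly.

Fix ϵ > 0. We seek δ > 0 such that 0 < |w − 6| < δ implies |1/w − (1/6)| < ϵ.
|1/w − (1/6)| = |6 − w|/(6·|w|) = |w − 6|/(6|w|).
Require δ ≤ 3 so that |w| > 6 − 3 = 3, hence 6|w| > 18.
Then |1/w − (1/6)| < |w − 6|/18, which is < ϵ when |w − 6| < 18ϵ.
Take δ = min(3, 18ϵ). Then 0 < |w − 6| < δ gives both |w − 6| < 3 and |w − 6| < 18ϵ, so |1/w − (1/6)| < ϵ.

δ = min(3, 18ϵ)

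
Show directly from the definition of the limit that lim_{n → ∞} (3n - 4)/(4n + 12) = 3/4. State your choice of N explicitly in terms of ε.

N = (13/4)/ε

Fix ε > 0. For n ≥ 1, |(3n - 4)/(4n + 12) − (3/4)| = |-52|/(4(4n + 12)) = 52/(4(4n + 12)).
Since 4n + 12 ≥ 4n for n ≥ 1, this is ≤ 52/(4·4n) = (13/4)/n.
So |(3n - 4)/(4n + 12) − (3/4)| < ε whenever n > (13/4)/ε.
Take N = (13/4)/ε. If n > N then |(3n - 4)/(4n + 12) − (3/4)| ≤ (13/4)/n < ε.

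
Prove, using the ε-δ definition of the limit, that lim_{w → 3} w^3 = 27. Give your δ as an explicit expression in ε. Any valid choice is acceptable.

Let ε > 0 be given. We seek δ > 0 with 0 < |w − 3| < δ ⇒ |w^3 − 27| < ε.
Factor: w^3 − 27 = (w − 3)(w^2 + 3w + 9), so |w^3 − 27| = |w − 3|·|w^2 + 3w + 9|.
Impose δ ≤ 1 so that |w| < 4; then |w^2 + 3w + 9| ≤ 37.
Hence |w^3 − 27| ≤ 37|w − 3|, which is < ε once |w − 3| < ε/37.
Take δ = min(1, ε/37). If 0 < |w − 3| < δ then both bounds hold and |w^3 − 27| ≤ 37|w − 3| < 37·(ε/37) = ε.

δ = min(1, ε/37)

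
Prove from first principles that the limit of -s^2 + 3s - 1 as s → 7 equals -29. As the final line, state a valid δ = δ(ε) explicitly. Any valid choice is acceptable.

δ = min(1, ε/12)

Suppose ε > 0. We want δ > 0 such that 0 < |s − 7| < δ implies |(-s^2 + 3s - 1) + 29| < ε.
(-s^2 + 3s - 1) + 29 = -s^2 + 3s + 28 = (s − 7)(-s - 4).
So |(-s^2 + 3s - 1) + 29| = |s − 7|·|-s - 4|.
Require δ ≤ 1. Then |s − 7| < 1 gives |s| < 8, and by the triangle inequality |-s - 4| ≤ 8 + 4 = 12.
Hence |(-s^2 + 3s - 1) + 29| ≤ 12|s − 7| < ε provided |s − 7| < ε/12.
Take δ = min(1, ε/12). Then 0 < |s − 7| < δ gives both |s − 7| < 1 and |s − 7| < ε/12, so |(-s^2 + 3s - 1) + 29| < ε.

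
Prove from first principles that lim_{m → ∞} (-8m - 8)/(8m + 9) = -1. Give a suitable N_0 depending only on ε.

N_0 = (1/8)/ε

Fix ε > 0. For m ≥ 1, |(-8m - 8)/(8m + 9) + 1| = |8|/(8(8m + 9)) = 8/(8(8m + 9)).
Since 8m + 9 ≥ 8m for m ≥ 1, this is ≤ 8/(8·8m) = (1/8)/m.
So |(-8m - 8)/(8m + 9) + 1| < ε whenever m > (1/8)/ε.
Take N_0 = (1/8)/ε. If m > N_0 then |(-8m - 8)/(8m + 9) + 1| ≤ (1/8)/m < ε.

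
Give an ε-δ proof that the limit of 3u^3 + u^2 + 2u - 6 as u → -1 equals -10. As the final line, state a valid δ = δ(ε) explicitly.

Let ε > 0. We want δ > 0 such that 0 < |u + 1| < δ implies |(3u^3 + u^2 + 2u - 6) + 10| < ε.
(3u^3 + u^2 + 2u - 6) + 10 = 3u^3 + u^2 + 2u + 4 = (u + 1)(3u^2 - 2u + 4).
So |(3u^3 + u^2 + 2u - 6) + 10| = |u + 1|·|3u^2 - 2u + 4|.
Require δ ≤ 2. Then |u + 1| < 2 gives |u| < 3, and by the triangle inequality |3u^2 - 2u + 4| ≤ 3·3^2 + 2·3 + 4 = 37.
Hence |(3u^3 + u^2 + 2u - 6) + 10| ≤ 37|u + 1| < ε provided |u + 1| < ε/37.
Take δ = min(2, ε/37). Then 0 < |u + 1| < δ gives both |u + 1| < 2 and |u + 1| < ε/37, so |(3u^3 + u^2 + 2u - 6) + 10| < ε.

δ = min(2, ε/37)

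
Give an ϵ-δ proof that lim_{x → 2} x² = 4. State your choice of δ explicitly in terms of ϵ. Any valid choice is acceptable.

Suppose ϵ > 0. We seek δ > 0 with 0 < |x − 2| < δ ⇒ |x² − 4| < ϵ.
Factor: x² − 4 = (x − 2)(x + 2), so |x² − 4| = |x − 2|·|x + 2|.
Restrict δ ≤ 1. Then |x − 2| < 1 gives |x| < 3, so by the triangle inequality |x + 2| ≤ 3 + 2 = 5.
Hence |x² − 4| ≤ 5|x − 2|, which is < ϵ once |x − 2| < ϵ/5.
Take δ = min(1, ϵ/5). If 0 < |x − 2| < δ then both bounds hold and |x² − 4| ≤ 5|x − 2| < 5·(ϵ/5) = ϵ.

δ = min(1, ϵ/5)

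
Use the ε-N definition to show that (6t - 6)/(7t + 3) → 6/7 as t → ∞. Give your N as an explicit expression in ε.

Let ε > 0. We seek N > 0 such that t > N implies |(6t - 6)/(7t + 3) − (6/7)| < ε.
(6t - 6)/(7t + 3) − (6/7) = (7(6t - 6) − 6(7t + 3)) / (7(7t + 3)) = -60/(7(7t + 3)).
For t > 0 we have 7t + 3 > 7t, so |(6t - 6)/(7t + 3) − (6/7)| = 60/(7(7t + 3)) < 60/(7·7t) = (60/49)/t.
Thus |(6t - 6)/(7t + 3) − (6/7)| < ε whenever t > (60/49)/ε.
Take N = (60/49)/ε. If t > N then |(6t - 6)/(7t + 3) − (6/7)| < (60/49)/t < ε.

N = (60/49)/ε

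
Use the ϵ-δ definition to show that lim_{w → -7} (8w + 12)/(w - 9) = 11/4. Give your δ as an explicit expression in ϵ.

δ = min(8, (32/21)ϵ)

Suppose ϵ > 0. We want δ > 0 with 0 < |w + 7| < δ ⇒ |(8w + 12)/(w - 9) − (11/4)| < ϵ.
Combining over a common denominator, (8w + 12)/(w - 9) − (11/4) = [(8w + 12)·(-16) − (-44)·(w - 9)] / [(-16)·(w - 9)] = -84(w + 7) / ((-16)(w - 9)).
So |(8w + 12)/(w - 9) − (11/4)| = 84|w + 7| / (16·|w − 9|).
Restrict δ ≤ 8. Then |w + 7| < 8 gives |w − 9| = |(w + 7) + (-16)| ≥ 16 − 8 = 8.
Hence |(8w + 12)/(w - 9) − (11/4)| < 84|w + 7|/(16·8) = (21/32)|w + 7|, which is < ϵ once |w + 7| < (32/21)ϵ.
Take δ = min(8, (32/21)ϵ). Then 0 < |w + 7| < δ forces both bounds, so |(8w + 12)/(w - 9) − (11/4)| < ϵ.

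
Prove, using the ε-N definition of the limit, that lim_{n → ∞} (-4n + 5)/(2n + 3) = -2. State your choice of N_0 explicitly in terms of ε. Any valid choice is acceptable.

N_0 = (11/2)/ε

Fix ε > 0. For n ≥ 1, |(-4n + 5)/(2n + 3) + 2| = |22|/(2(2n + 3)) = 22/(2(2n + 3)).
Since 2n + 3 ≥ 2n for n ≥ 1, this is ≤ 22/(2·2n) = (11/2)/n.
So |(-4n + 5)/(2n + 3) + 2| < ε whenever n > (11/2)/ε.
Take N_0 = (11/2)/ε. If n > N_0 then |(-4n + 5)/(2n + 3) + 2| ≤ (11/2)/n < ε.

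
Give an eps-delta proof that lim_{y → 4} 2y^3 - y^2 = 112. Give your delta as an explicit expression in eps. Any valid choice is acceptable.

delta = min(1, eps/113)

Fix eps > 0. We want delta > 0 such that 0 < |y − 4| < delta implies |(2y^3 - y^2) − 112| < eps.
(2y^3 - y^2) − 112 = 2y^3 - y^2 - 112 = (y − 4)(2y^2 + 7y + 28).
So |(2y^3 - y^2) − 112| = |y − 4|·|2y^2 + 7y + 28|.
Require delta ≤ 1. Then |y − 4| < 1 gives |y| < 5, and by the triangle inequality |2y^2 + 7y + 28| ≤ 2·5^2 + 7·5 + 28 = 113.
Hence |(2y^3 - y^2) − 112| ≤ 113|y − 4| < eps provided |y − 4| < eps/113.
Choosing delta = min(1, eps/113) ensures both conditions, hence |(2y^3 - y^2) − 112| < eps.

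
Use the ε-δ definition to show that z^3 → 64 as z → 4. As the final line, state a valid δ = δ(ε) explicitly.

δ = min(1, ε/61)

Let ε > 0. We seek δ > 0 with 0 < |z − 4| < δ ⇒ |z^3 − 64| < ε.
Factor: z^3 − 64 = (z − 4)(z^2 + 4z + 16), so |z^3 − 64| = |z − 4|·|z^2 + 4z + 16|.
Restrict δ ≤ 1. Then |z − 4| < 1 gives |z| < 5, so by the triangle inequality |z^2 + 4z + 16| ≤ 5^2 + 4·5 + 16 = 61.
Hence |z^3 − 64| ≤ 61|z − 4|, which is < ε once |z − 4| < ε/61.
Take δ = min(1, ε/61). If 0 < |z − 4| < δ then both bounds hold and |z^3 − 64| ≤ 61|z − 4| < 61·(ε/61) = ε.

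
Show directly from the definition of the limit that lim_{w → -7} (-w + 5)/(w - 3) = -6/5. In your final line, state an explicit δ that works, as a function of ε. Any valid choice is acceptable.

δ = min(5, 25ε)

Let ε > 0 be given. We want δ > 0 with 0 < |w + 7| < δ ⇒ |(-w + 5)/(w - 3) + 6/5| < ε.
Combining over a common denominator, (-w + 5)/(w - 3) + 6/5 = [(-w + 5)·(-10) − 12·(w - 3)] / [(-10)·(w - 3)] = -2(w + 7) / ((-10)(w - 3)).
So |(-w + 5)/(w - 3) + 6/5| = 2|w + 7| / (10·|w − 3|).
Restrict δ ≤ 5. Then |w + 7| < 5 gives |w − 3| = |(w + 7) + (-10)| ≥ 10 − 5 = 5.
Hence |(-w + 5)/(w - 3) + 6/5| < 2|w + 7|/(10·5) = (1/25)|w + 7|, which is < ε once |w + 7| < 25ε.
Take δ = min(5, 25ε). Then 0 < |w + 7| < δ forces both bounds, so |(-w + 5)/(w - 3) + 6/5| < ε.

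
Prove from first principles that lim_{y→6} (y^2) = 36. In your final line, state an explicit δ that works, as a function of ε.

δ = min(1, ε/13)

Fix ε > 0. We seek δ > 0 with 0 < |y − 6| < δ ⇒ |y^2 − 36| < ε.
Factor: y^2 − 36 = (y − 6)(y + 6), so |y^2 − 36| = |y − 6|·|y + 6|.
Restrict δ ≤ 1. Then |y − 6| < 1 gives |y| < 7, so by the triangle inequality |y + 6| ≤ 7 + 6 = 13.
Hence |y^2 − 36| ≤ 13|y − 6|, which is < ε once |y − 6| < ε/13.
Take δ = min(1, ε/13). If 0 < |y − 6| < δ then both bounds hold and |y^2 − 36| ≤ 13|y − 6| < 13·(ε/13) = ε.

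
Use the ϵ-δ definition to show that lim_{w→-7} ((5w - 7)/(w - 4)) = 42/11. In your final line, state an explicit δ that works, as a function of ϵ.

Let ϵ > 0. We want δ > 0 with 0 < |w + 7| < δ ⇒ |(5w - 7)/(w - 4) − (42/11)| < ϵ.
Combining over a common denominator, (5w - 7)/(w - 4) − (42/11) = [(5w - 7)·(-11) − (-42)·(w - 4)] / [(-11)·(w - 4)] = -13(w + 7) / ((-11)(w - 4)).
So |(5w - 7)/(w - 4) − (42/11)| = 13|w + 7| / (11·|w − 4|).
Require δ ≤ 11/2, so |w − 4| ≥ |-11| − |w + 7| > 11 − 11/2 = 11/2.
Hence |(5w - 7)/(w - 4) − (42/11)| < 13|w + 7|/(11·(11/2)) = (26/121)|w + 7|, which is < ϵ once |w + 7| < (121/26)ϵ.
Take δ = min(11/2, (121/26)ϵ). Then 0 < |w + 7| < δ forces both bounds, so |(5w - 7)/(w - 4) − (42/11)| < ϵ.

δ = min(11/2, (121/26)ϵ)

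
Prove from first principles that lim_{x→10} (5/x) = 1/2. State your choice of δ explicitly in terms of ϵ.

Fix ϵ > 0. We seek δ > 0 such that 0 < |x − 10| < δ implies |5/x − (1/2)| < ϵ.
|5/x − (1/2)| = 5·|10 − x|/(10·|x|) = 5|x − 10|/(10|x|).
Require δ ≤ 5 so that |x| > 10 − 5 = 5, hence 10|x| > 50.
Then |5/x − (1/2)| < 5|x − 10|/50, which is < ϵ when |x − 10| < 10ϵ.
Take δ = min(5, 10ϵ). Then 0 < |x − 10| < δ gives both |x − 10| < 5 and |x − 10| < 10ϵ, so |5/x − (1/2)| < ϵ.

δ = min(5, 10ϵ)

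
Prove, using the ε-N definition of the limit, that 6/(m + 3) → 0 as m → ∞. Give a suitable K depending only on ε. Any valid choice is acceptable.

Suppose ε > 0. For m ≥ 1, |6/(m + 3) − 0| = 6/(m + 3) ≤ 6/m.
We need 6/m < ε, i.e. m > 6/ε.
Take K = 6/ε. If m > K then |6/(m + 3)| ≤ 6/m < ε.

K = 6/ε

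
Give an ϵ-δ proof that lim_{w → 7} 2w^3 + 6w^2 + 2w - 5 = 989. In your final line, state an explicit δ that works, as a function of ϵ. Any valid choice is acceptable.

δ = min(1, ϵ/430)

Suppose ϵ > 0. We want δ > 0 such that 0 < |w − 7| < δ implies |(2w^3 + 6w^2 + 2w - 5) − 989| < ϵ.
(2w^3 + 6w^2 + 2w - 5) − 989 = 2w^3 + 6w^2 + 2w - 994 = (w − 7)(2w^2 + 20w + 142).
So |(2w^3 + 6w^2 + 2w - 5) − 989| = |w − 7|·|2w^2 + 20w + 142|.
Require δ ≤ 1. Then |w − 7| < 1 gives |w| < 8, and by the triangle inequality |2w^2 + 20w + 142| ≤ 2·8^2 + 20·8 + 142 = 430.
Hence |(2w^3 + 6w^2 + 2w - 5) − 989| ≤ 430|w − 7| < ϵ provided |w − 7| < ϵ/430.
Take δ = min(1, ϵ/430). Then 0 < |w − 7| < δ gives both |w − 7| < 1 and |w − 7| < ϵ/430, so |(2w^3 + 6w^2 + 2w - 5) − 989| < ϵ.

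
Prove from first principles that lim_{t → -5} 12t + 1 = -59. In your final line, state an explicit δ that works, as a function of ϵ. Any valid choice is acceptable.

δ = ϵ/12

Let ϵ > 0. We need δ > 0 so that 0 < |t + 5| < δ implies |(12t + 1) + 59| < ϵ.
|(12t + 1) + 59| = |12t + 60| = 12|t + 5|.
So 12|t + 5| < ϵ exactly when |t + 5| < ϵ/12.
Take δ = ϵ/12. If 0 < |t + 5| < δ then |(12t + 1) + 59| = 12|t + 5| < 12·(ϵ/12) = ϵ.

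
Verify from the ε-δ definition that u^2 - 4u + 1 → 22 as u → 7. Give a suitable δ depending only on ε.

δ = min(1, ε/11)

Fix ε > 0. We want δ > 0 such that 0 < |u − 7| < δ implies |(u^2 - 4u + 1) − 22| < ε.
(u^2 - 4u + 1) − 22 = u^2 - 4u - 21 = (u − 7)(u + 3).
So |(u^2 - 4u + 1) − 22| = |u − 7|·|u + 3|.
Require δ ≤ 1. Then |u − 7| < 1 gives |u| < 8, and by the triangle inequality |u + 3| ≤ 8 + 3 = 11.
Hence |(u^2 - 4u + 1) − 22| ≤ 11|u − 7| < ε provided |u − 7| < ε/11.
Take δ = min(1, ε/11). Then 0 < |u − 7| < δ gives both |u − 7| < 1 and |u − 7| < ε/11, so |(u^2 - 4u + 1) − 22| < ε.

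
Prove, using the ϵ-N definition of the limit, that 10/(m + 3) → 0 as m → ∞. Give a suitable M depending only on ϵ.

Let ϵ > 0 be given. For m ≥ 1, |10/(m + 3) − 0| = 10/(m + 3) ≤ 10/m.
We need 10/m < ϵ, i.e. m > 10/ϵ.
Take M = 10/ϵ. If m > M then |10/(m + 3)| ≤ 10/m < ϵ.

M = 10/ϵ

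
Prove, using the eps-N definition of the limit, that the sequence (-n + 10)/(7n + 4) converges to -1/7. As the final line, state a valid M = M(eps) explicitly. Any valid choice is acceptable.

Suppose eps > 0. For n ≥ 1, |(-n + 10)/(7n + 4) + 1/7| = |74|/(7(7n + 4)) = 74/(7(7n + 4)).
Since 7n + 4 ≥ 7n for n ≥ 1, this is ≤ 74/(7·7n) = (74/49)/n.
So |(-n + 10)/(7n + 4) + 1/7| < eps whenever n > (74/49)/eps.
Take M = (74/49)/eps. If n > M then |(-n + 10)/(7n + 4) + 1/7| ≤ (74/49)/n < eps.

M = (74/49)/eps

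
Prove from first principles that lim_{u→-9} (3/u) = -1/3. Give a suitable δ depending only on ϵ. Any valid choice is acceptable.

δ = min(9/2, (27/2)ϵ)

Let ϵ > 0 be given. We seek δ > 0 such that 0 < |u + 9| < δ implies |3/u + 1/3| < ϵ.
|3/u + 1/3| = 3·|-9 − u|/(9·|u|) = 3|u + 9|/(9|u|).
Restrict δ ≤ 9/2. Then |u + 9| < 9/2 gives |u| > 9/2, so 9|u| > 81/2.
Then |3/u + 1/3| < 3|u + 9|/(81/2), which is < ϵ when |u + 9| < (27/2)ϵ.
Take δ = min(9/2, (27/2)ϵ). Then 0 < |u + 9| < δ gives both |u + 9| < 9/2 and |u + 9| < (27/2)ϵ, so |3/u + 1/3| < ϵ.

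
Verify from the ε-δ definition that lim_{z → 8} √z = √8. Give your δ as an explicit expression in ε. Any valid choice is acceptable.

δ = min(8, √8·ε)

Fix ε > 0. We want δ > 0 such that 0 < |z − 8| < δ implies |√z − √8| < ε.
Rationalise: √z − √8 = (z − 8)/(√z + √8), so |√z − √8| = |z − 8|/(√z + √8).
Restrict δ ≤ 8 so that |z − 8| < 8 forces z > 0, and then √z + √8 > √8.
Hence |√z − √8| < |z − 8|/√8, which is < ε once |z − 8| < √8·ε.
Take δ = min(8, √8·ε). If 0 < |z − 8| < δ then z > 0 and |√z − √8| < |z − 8|/√8 < ε.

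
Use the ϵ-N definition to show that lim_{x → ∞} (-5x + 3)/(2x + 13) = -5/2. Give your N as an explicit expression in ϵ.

Let ϵ > 0 be given. We seek N > 0 such that x > N implies |(-5x + 3)/(2x + 13) + 5/2| < ϵ.
(-5x + 3)/(2x + 13) + 5/2 = (2(-5x + 3) − (-5)(2x + 13)) / (2(2x + 13)) = 71/(2(2x + 13)).
For x > 0 we have 2x + 13 > 2x, so |(-5x + 3)/(2x + 13) + 5/2| = 71/(2(2x + 13)) < 71/(2·2x) = (71/4)/x.
Thus |(-5x + 3)/(2x + 13) + 5/2| < ϵ whenever x > (71/4)/ϵ.
Take N = (71/4)/ϵ. If x > N then |(-5x + 3)/(2x + 13) + 5/2| < (71/4)/x < ϵ.

N = (71/4)/ϵ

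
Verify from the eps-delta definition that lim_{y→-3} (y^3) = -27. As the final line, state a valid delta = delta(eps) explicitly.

Let eps > 0 be given. We seek delta > 0 with 0 < |y + 3| < delta ⇒ |y^3 + 27| < eps.
Factor: y^3 + 27 = (y + 3)(y^2 - 3y + 9), so |y^3 + 27| = |y + 3|·|y^2 - 3y + 9|.
Impose delta ≤ 2 so that |y| < 5; then |y^2 - 3y + 9| ≤ 49.
Hence |y^3 + 27| ≤ 49|y + 3|, which is < eps once |y + 3| < eps/49.
Take delta = min(2, eps/49). If 0 < |y + 3| < delta then both bounds hold and |y^3 + 27| ≤ 49|y + 3| < 49·(eps/49) = eps.

delta = min(2, eps/49)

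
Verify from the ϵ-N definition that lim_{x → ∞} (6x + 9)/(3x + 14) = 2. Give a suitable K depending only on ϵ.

K = (19/3)/ϵ

Let ϵ > 0 be given. We seek K > 0 such that x > K implies |(6x + 9)/(3x + 14) − 2| < ϵ.
(6x + 9)/(3x + 14) − 2 = (3(6x + 9) − 6(3x + 14)) / (3(3x + 14)) = -57/(3(3x + 14)).
For x > 0 we have 3x + 14 > 3x, so |(6x + 9)/(3x + 14) − 2| = 57/(3(3x + 14)) < 57/(3·3x) = (19/3)/x.
Thus |(6x + 9)/(3x + 14) − 2| < ϵ whenever x > (19/3)/ϵ.
Take K = (19/3)/ϵ. If x > K then |(6x + 9)/(3x + 14) − 2| < (19/3)/x < ϵ.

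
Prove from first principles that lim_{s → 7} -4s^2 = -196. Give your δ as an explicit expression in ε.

Let ε > 0 be given. We want δ > 0 such that 0 < |s − 7| < δ implies |(-4s^2) + 196| < ε.
(-4s^2) + 196 = -4s^2 + 196 = (s − 7)(-4s - 28).
So |(-4s^2) + 196| = |s − 7|·|-4s - 28|.
Assume first that |s − 7| < 2, so |s| < 9. Then |-4s - 28| ≤ 4·9 + 28 = 64.
Hence |(-4s^2) + 196| ≤ 64|s − 7| < ε provided |s − 7| < ε/64.
Choosing δ = min(2, ε/64) ensures both conditions, hence |(-4s^2) + 196| < ε.

δ = min(2, ε/64)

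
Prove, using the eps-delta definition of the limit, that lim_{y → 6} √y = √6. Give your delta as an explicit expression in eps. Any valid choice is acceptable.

Fix eps > 0. We want delta > 0 such that 0 < |y − 6| < delta implies |√y − √6| < eps.
Multiplying by the conjugate, |√y − √6| = |y − 6|/(√y + √6).
Restrict delta ≤ 6 so that |y − 6| < 6 forces y > 0, and then √y + √6 > √6.
Hence |√y − √6| < |y − 6|/√6, which is < eps once |y − 6| < √6·eps.
Take delta = min(6, √6·eps). If 0 < |y − 6| < delta then y > 0 and |√y − √6| < |y − 6|/√6 < eps.

delta = min(6, √6·eps)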